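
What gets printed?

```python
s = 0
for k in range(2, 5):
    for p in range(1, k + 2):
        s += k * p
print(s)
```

102

k=2,p=1: s = 0+2 = 2
k=2,p=2: s = 2+4 = 6
k=2,p=3: s = 6+6 = 12
k=3,p=1: s = 12+3 = 15
k=3,p=2: s = 15+6 = 21
k=3,p=3: s = 21+9 = 30
k=3,p=4: s = 30+12 = 42
k=4,p=1: s = 42+4 = 46
k=4,p=2: s = 46+8 = 54
k=4,p=3: s = 54+12 = 66
k=4,p=4: s = 66+16 = 82
k=4,p=5: s = 82+20 = 102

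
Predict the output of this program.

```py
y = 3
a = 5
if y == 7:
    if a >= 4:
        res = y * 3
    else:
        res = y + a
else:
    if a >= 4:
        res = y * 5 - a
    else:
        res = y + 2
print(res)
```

10

y=3, a=5
y == 7 is False; a >= 4 is True
→ res = y * 5 - a = 10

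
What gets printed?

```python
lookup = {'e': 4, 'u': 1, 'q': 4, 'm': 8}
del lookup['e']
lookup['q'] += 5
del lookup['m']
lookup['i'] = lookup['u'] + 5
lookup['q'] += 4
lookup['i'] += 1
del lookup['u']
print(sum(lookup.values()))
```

del 'e' → {'u': 1, 'q': 4, 'm': 8}
lookup['q'] = 4+5 = 9 → {'u': 1, 'q': 9, 'm': 8}
del 'm' → {'u': 1, 'q': 9}
lookup['i'] = lookup['u']+5 = 6 → {'u': 1, 'q': 9, 'i': 6}
lookup['q'] = 9+4 = 13 → {'u': 1, 'q': 13, 'i': 6}
lookup['i'] = 6+1 = 7 → {'u': 1, 'q': 13, 'i': 7}
del 'u' → {'q': 13, 'i': 7}
sum of values = 20

20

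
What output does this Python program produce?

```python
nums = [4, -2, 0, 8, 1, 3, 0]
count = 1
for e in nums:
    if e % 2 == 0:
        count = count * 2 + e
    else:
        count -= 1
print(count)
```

e=4: even, count = 1*2+4 = 6
e=-2: even, count = 6*2+(-2) = 10
e=0: even, count = 10*2+0 = 20
e=8: even, count = 20*2+8 = 48
e=1: not even, count = 48-1 = 47
e=3: not even, count = 47-1 = 46
e=0: even, count = 46*2+0 = 92

92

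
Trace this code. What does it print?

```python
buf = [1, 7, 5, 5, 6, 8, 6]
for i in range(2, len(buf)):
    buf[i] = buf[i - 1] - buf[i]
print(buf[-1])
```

-23

i=2: buf[2] = 7-5 = 2 → [1, 7, 2, 5, 6, 8, 6]
i=3: buf[3] = 2-5 = -3 → [1, 7, 2, -3, 6, 8, 6]
i=4: buf[4] = (-3)-6 = -9 → [1, 7, 2, -3, -9, 8, 6]
i=5: buf[5] = (-9)-8 = -17 → [1, 7, 2, -3, -9, -17, 6]
i=6: buf[6] = (-17)-6 = -23 → [1, 7, 2, -3, -9, -17, -23]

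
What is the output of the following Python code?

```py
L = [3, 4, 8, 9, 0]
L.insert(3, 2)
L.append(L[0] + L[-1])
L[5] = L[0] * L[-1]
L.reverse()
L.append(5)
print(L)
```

[3, 9, 9, 2, 8, 4, 3, 5]

insert 2 at 3 → [3, 4, 8, 2, 9, 0]
append L[0]+L[-1] = 3+0 = 3 → [3, 4, 8, 2, 9, 0, 3]
L[5] = L[0]*L[-1] = 3*3 = 9 → [3, 4, 8, 2, 9, 9, 3]
reverse → [3, 9, 9, 2, 8, 4, 3]
append 5 → [3, 9, 9, 2, 8, 4, 3, 5]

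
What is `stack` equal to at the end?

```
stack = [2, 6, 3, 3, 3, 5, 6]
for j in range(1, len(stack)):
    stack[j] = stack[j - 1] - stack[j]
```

[2, -4, -7, -10, -13, -18, -24]

j=1: stack[1] = 2-6 = -4 → [2, -4, 3, 3, 3, 5, 6]
j=2: stack[2] = (-4)-3 = -7 → [2, -4, -7, 3, 3, 5, 6]
j=3: stack[3] = (-7)-3 = -10 → [2, -4, -7, -10, 3, 5, 6]
j=4: stack[4] = (-10)-3 = -13 → [2, -4, -7, -10, -13, 5, 6]
j=5: stack[5] = (-13)-5 = -18 → [2, -4, -7, -10, -13, -18, 6]
j=6: stack[6] = (-18)-6 = -24 → [2, -4, -7, -10, -13, -18, -24]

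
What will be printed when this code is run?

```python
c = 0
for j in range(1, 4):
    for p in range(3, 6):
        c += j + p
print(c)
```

54

j=1,p=3: c = 0+4 = 4
j=1,p=4: c = 4+5 = 9
j=1,p=5: c = 9+6 = 15
j=2,p=3: c = 15+5 = 20
j=2,p=4: c = 20+6 = 26
j=2,p=5: c = 26+7 = 33
j=3,p=3: c = 33+6 = 39
j=3,p=4: c = 39+7 = 46
j=3,p=5: c = 46+8 = 54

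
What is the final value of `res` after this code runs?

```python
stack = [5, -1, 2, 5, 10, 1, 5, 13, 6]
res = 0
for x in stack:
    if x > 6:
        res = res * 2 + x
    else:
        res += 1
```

54

x=5: not >6, res = 0+1 = 1
x=-1: not >6, res = 1+1 = 2
x=2: not >6, res = 2+1 = 3
x=5: not >6, res = 3+1 = 4
x=10: >6, res = 4*2+10 = 18
x=1: not >6, res = 18+1 = 19
x=5: not >6, res = 19+1 = 20
x=13: >6, res = 20*2+13 = 53
x=6: not >6, res = 53+1 = 54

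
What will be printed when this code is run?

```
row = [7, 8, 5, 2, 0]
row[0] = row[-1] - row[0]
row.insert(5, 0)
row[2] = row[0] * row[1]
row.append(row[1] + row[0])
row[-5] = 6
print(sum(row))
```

10

row[0] = row[-1]-row[0] = 0-7 = -7 → [-7, 8, 5, 2, 0]
insert 0 at 5 → [-7, 8, 5, 2, 0, 0]
row[2] = row[0]*row[1] = (-7)*8 = -56 → [-7, 8, -56, 2, 0, 0]
append row[1]+row[0] = 8+(-7) = 1 → [-7, 8, -56, 2, 0, 0, 1]
row[-5] = 6 → [-7, 8, 6, 2, 0, 0, 1]
sum = 10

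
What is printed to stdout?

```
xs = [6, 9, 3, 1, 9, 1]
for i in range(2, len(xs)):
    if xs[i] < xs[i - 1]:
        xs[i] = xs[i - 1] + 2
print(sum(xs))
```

71

i=2: 3<9, xs[2] = 9+2 = 11 → [6, 9, 11, 1, 9, 1]
i=3: 1<11, xs[3] = 11+2 = 13 → [6, 9, 11, 13, 9, 1]
i=4: 9<13, xs[4] = 13+2 = 15 → [6, 9, 11, 13, 15, 1]
i=5: 1<15, xs[5] = 15+2 = 17 → [6, 9, 11, 13, 15, 17]
sum = 71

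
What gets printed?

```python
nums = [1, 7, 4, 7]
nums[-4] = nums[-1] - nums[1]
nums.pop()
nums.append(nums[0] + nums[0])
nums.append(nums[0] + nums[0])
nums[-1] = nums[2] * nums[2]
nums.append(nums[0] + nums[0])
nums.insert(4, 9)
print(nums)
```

[0, 7, 4, 0, 9, 16, 0]

nums[-4] = nums[-1]-nums[1] = 7-7 = 0 → [0, 7, 4, 7]
pop() removes 7 → [0, 7, 4]
append nums[0]+nums[0] = 0+0 = 0 → [0, 7, 4, 0]
append nums[0]+nums[0] = 0+0 = 0 → [0, 7, 4, 0, 0]
nums[-1] = nums[2]*nums[2] = 4*4 = 16 → [0, 7, 4, 0, 16]
append nums[0]+nums[0] = 0+0 = 0 → [0, 7, 4, 0, 16, 0]
insert 9 at 4 → [0, 7, 4, 0, 9, 16, 0]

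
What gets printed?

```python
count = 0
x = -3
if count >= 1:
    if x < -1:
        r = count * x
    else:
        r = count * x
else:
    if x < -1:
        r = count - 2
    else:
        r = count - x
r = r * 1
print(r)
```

-2

count=0, x=-3
count >= 1 is False; x < -1 is True
→ r = count - 2 = -2
r = (-2)*1 = -2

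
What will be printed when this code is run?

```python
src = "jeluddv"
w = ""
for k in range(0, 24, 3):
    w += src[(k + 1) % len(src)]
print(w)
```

edjuvlde

k=0: add src[1]='e' → 'e'
k=3: add src[4]='d' → 'ed'
k=6: add src[0]='j' → 'edj'
k=9: add src[3]='u' → 'edju'
k=12: add src[6]='v' → 'edjuv'
k=15: add src[2]='l' → 'edjuvl'
k=18: add src[5]='d' → 'edjuvld'
k=21: add src[1]='e' → 'edjuvlde'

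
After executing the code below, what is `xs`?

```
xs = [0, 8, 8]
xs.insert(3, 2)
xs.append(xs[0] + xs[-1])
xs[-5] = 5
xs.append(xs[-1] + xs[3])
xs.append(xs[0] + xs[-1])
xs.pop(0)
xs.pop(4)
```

[8, 8, 2, 2, 9]

insert 2 at 3 → [0, 8, 8, 2]
append xs[0]+xs[-1] = 0+2 = 2 → [0, 8, 8, 2, 2]
xs[-5] = 5 → [5, 8, 8, 2, 2]
append xs[-1]+xs[3] = 2+2 = 4 → [5, 8, 8, 2, 2, 4]
append xs[0]+xs[-1] = 5+4 = 9 → [5, 8, 8, 2, 2, 4, 9]
pop(0) removes 5 → [8, 8, 2, 2, 4, 9]
pop(4) removes 4 → [8, 8, 2, 2, 9]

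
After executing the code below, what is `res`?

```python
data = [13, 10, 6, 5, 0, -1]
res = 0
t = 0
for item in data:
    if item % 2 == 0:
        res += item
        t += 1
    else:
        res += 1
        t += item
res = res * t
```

380

item=13: not even, res = 0+1 = 1; t=13
item=10: even, res = 1+10 = 11; t=14
item=6: even, res = 11+6 = 17; t=15
item=5: not even, res = 17+1 = 18; t=20
item=0: even, res = 18+0 = 18; t=21
item=-1: not even, res = 18+1 = 19; t=20
res*t = 19*20 = 380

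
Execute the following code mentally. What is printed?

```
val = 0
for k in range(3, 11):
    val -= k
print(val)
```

-52

k=3: val = 0-3 = -3
k=4: val = (-3)-4 = -7
k=5: val = (-7)-5 = -12
k=6: val = (-12)-6 = -18
k=7: val = (-18)-7 = -25
k=8: val = (-25)-8 = -33
k=9: val = (-33)-9 = -42
k=10: val = (-42)-10 = -52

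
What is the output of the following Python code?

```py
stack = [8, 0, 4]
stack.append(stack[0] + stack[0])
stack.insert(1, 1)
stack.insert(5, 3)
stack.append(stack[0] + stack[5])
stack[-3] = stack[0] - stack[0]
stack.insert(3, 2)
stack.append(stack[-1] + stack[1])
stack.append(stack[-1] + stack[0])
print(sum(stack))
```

append stack[0]+stack[0] = 8+8 = 16 → [8, 0, 4, 16]
insert 1 at 1 → [8, 1, 0, 4, 16]
insert 3 at 5 → [8, 1, 0, 4, 16, 3]
append stack[0]+stack[5] = 8+3 = 11 → [8, 1, 0, 4, 16, 3, 11]
stack[-3] = stack[0]-stack[0] = 8-8 = 0 → [8, 1, 0, 4, 0, 3, 11]
insert 2 at 3 → [8, 1, 0, 2, 4, 0, 3, 11]
append stack[-1]+stack[1] = 11+1 = 12 → [8, 1, 0, 2, 4, 0, 3, 11, 12]
append stack[-1]+stack[0] = 12+8 = 20 → [8, 1, 0, 2, 4, 0, 3, 11, 12, 20]
sum = 61

61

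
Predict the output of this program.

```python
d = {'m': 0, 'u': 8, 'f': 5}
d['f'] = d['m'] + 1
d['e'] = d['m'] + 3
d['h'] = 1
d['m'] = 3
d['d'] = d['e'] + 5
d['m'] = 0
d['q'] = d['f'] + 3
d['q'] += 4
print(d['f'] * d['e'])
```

3

d['f'] = d['m']+1 = 1 → {'m': 0, 'u': 8, 'f': 1}
d['e'] = d['m']+3 = 3 → {'m': 0, 'u': 8, 'f': 1, 'e': 3}
d['h'] = 1 → {'m': 0, 'u': 8, 'f': 1, 'e': 3, 'h': 1}
d['m'] = 3 → {'m': 3, 'u': 8, 'f': 1, 'e': 3, 'h': 1}
d['d'] = d['e']+5 = 8 → {'m': 3, 'u': 8, 'f': 1, 'e': 3, 'h': 1, 'd': 8}
d['m'] = 0 → {'m': 0, 'u': 8, 'f': 1, 'e': 3, 'h': 1, 'd': 8}
d['q'] = d['f']+3 = 4 → {'m': 0, 'u': 8, 'f': 1, 'e': 3, 'h': 1, 'd': 8, 'q': 4}
d['q'] = 4+4 = 8 → {'m': 0, 'u': 8, 'f': 1, 'e': 3, 'h': 1, 'd': 8, 'q': 8}
d['f']*d['e'] = 1*3 = 3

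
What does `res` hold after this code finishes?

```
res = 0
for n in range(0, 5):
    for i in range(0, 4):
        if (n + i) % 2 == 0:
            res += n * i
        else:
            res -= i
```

n=0,i=0: even sum, res = 0+0 = 0
n=0,i=1: odd sum, res = 0-1 = -1
n=0,i=2: even sum, res = (-1)+0 = -1
n=0,i=3: odd sum, res = (-1)-3 = -4
n=1,i=0: odd sum, res = (-4)-0 = -4
n=1,i=1: even sum, res = (-4)+1 = -3
n=1,i=2: odd sum, res = (-3)-2 = -5
n=1,i=3: even sum, res = (-5)+3 = -2
n=2,i=0: even sum, res = (-2)+0 = -2
n=2,i=1: odd sum, res = (-2)-1 = -3
n=2,i=2: even sum, res = (-3)+4 = 1
n=2,i=3: odd sum, res = 1-3 = -2
n=3,i=0: odd sum, res = (-2)-0 = -2
n=3,i=1: even sum, res = (-2)+3 = 1
n=3,i=2: odd sum, res = 1-2 = -1
n=3,i=3: even sum, res = (-1)+9 = 8
n=4,i=0: even sum, res = 8+0 = 8
n=4,i=1: odd sum, res = 8-1 = 7
n=4,i=2: even sum, res = 7+8 = 15
n=4,i=3: odd sum, res = 15-3 = 12

12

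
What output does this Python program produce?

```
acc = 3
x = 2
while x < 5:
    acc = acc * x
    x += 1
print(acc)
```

x=2: acc = 3*2 = 6
x=3: acc = 6*3 = 18
x=4: acc = 18*4 = 72

72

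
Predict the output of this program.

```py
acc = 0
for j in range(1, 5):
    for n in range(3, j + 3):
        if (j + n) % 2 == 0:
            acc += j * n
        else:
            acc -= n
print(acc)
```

j=1,n=3: even sum, acc = 0+3 = 3
j=2,n=3: odd sum, acc = 3-3 = 0
j=2,n=4: even sum, acc = 0+8 = 8
j=3,n=3: even sum, acc = 8+9 = 17
j=3,n=4: odd sum, acc = 17-4 = 13
j=3,n=5: even sum, acc = 13+15 = 28
j=4,n=3: odd sum, acc = 28-3 = 25
j=4,n=4: even sum, acc = 25+16 = 41
j=4,n=5: odd sum, acc = 41-5 = 36
j=4,n=6: even sum, acc = 36+24 = 60

60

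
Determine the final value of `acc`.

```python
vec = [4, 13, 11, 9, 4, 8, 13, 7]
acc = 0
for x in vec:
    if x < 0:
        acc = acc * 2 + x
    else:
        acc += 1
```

8

x=4: not <0, acc = 0+1 = 1
x=13: not <0, acc = 1+1 = 2
x=11: not <0, acc = 2+1 = 3
x=9: not <0, acc = 3+1 = 4
x=4: not <0, acc = 4+1 = 5
x=8: not <0, acc = 5+1 = 6
x=13: not <0, acc = 6+1 = 7
x=7: not <0, acc = 7+1 = 8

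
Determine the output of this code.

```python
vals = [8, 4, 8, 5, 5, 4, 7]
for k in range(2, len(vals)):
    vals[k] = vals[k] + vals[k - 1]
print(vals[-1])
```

33

k=2: vals[2] = 8+4 = 12 → [8, 4, 12, 5, 5, 4, 7]
k=3: vals[3] = 5+12 = 17 → [8, 4, 12, 17, 5, 4, 7]
k=4: vals[4] = 5+17 = 22 → [8, 4, 12, 17, 22, 4, 7]
k=5: vals[5] = 4+22 = 26 → [8, 4, 12, 17, 22, 26, 7]
k=6: vals[6] = 7+26 = 33 → [8, 4, 12, 17, 22, 26, 33]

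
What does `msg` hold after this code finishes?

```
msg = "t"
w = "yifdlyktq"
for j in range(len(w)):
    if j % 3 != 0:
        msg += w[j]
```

'tiflytq'

j=0: skip
j=1: add 'i' → 'ti'
j=2: add 'f' → 'tif'
j=3: skip
j=4: add 'l' → 'tifl'
j=5: add 'y' → 'tifly'
j=6: skip
j=7: add 't' → 'tiflyt'
j=8: add 'q' → 'tiflytq'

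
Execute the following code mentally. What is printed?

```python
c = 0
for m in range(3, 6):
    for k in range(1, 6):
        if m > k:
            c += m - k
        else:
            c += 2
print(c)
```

m=3,k=1: 3>1, c = 0+2 = 2
m=3,k=2: 3>2, c = 2+1 = 3
m=3,k=3: not 3>3, c = 3+2 = 5
m=3,k=4: not 3>4, c = 5+2 = 7
m=3,k=5: not 3>5, c = 7+2 = 9
m=4,k=1: 4>1, c = 9+3 = 12
m=4,k=2: 4>2, c = 12+2 = 14
m=4,k=3: 4>3, c = 14+1 = 15
m=4,k=4: not 4>4, c = 15+2 = 17
m=4,k=5: not 4>5, c = 17+2 = 19
m=5,k=1: 5>1, c = 19+4 = 23
m=5,k=2: 5>2, c = 23+3 = 26
m=5,k=3: 5>3, c = 26+2 = 28
m=5,k=4: 5>4, c = 28+1 = 29
m=5,k=5: not 5>5, c = 29+2 = 31

31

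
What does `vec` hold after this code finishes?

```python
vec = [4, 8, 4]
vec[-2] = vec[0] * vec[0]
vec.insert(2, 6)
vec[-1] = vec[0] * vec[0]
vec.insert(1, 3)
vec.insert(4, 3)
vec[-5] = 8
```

vec[-2] = vec[0]*vec[0] = 4*4 = 16 → [4, 16, 4]
insert 6 at 2 → [4, 16, 6, 4]
vec[-1] = vec[0]*vec[0] = 4*4 = 16 → [4, 16, 6, 16]
insert 3 at 1 → [4, 3, 16, 6, 16]
insert 3 at 4 → [4, 3, 16, 6, 3, 16]
vec[-5] = 8 → [4, 8, 16, 6, 3, 16]

[4, 8, 16, 6, 3, 16]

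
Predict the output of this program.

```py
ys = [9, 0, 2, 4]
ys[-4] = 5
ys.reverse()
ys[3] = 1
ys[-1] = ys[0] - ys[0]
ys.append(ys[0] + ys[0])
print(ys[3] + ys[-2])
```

0

ys[-4] = 5 → [5, 0, 2, 4]
reverse → [4, 2, 0, 5]
ys[3] = 1 → [4, 2, 0, 1]
ys[-1] = ys[0]-ys[0] = 4-4 = 0 → [4, 2, 0, 0]
append ys[0]+ys[0] = 4+4 = 8 → [4, 2, 0, 0, 8]
ys[3]+ys[-2] = 0+0 = 0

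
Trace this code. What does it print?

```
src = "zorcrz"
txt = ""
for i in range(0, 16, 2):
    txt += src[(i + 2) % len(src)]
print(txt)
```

rrzrrzrr

i=0: add src[2]='r' → 'r'
i=2: add src[4]='r' → 'rr'
i=4: add src[0]='z' → 'rrz'
i=6: add src[2]='r' → 'rrzr'
i=8: add src[4]='r' → 'rrzrr'
i=10: add src[0]='z' → 'rrzrrz'
i=12: add src[2]='r' → 'rrzrrzr'
i=14: add src[4]='r' → 'rrzrrzrr'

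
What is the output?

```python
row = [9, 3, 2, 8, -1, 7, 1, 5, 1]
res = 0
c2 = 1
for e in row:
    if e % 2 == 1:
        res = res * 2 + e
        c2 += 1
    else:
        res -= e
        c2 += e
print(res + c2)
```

425

e=9: odd, res = 0*2+9 = 9; c2=2
e=3: odd, res = 9*2+3 = 21; c2=3
e=2: not odd, res = 21-2 = 19; c2=5
e=8: not odd, res = 19-8 = 11; c2=13
e=-1: odd, res = 11*2+(-1) = 21; c2=14
e=7: odd, res = 21*2+7 = 49; c2=15
e=1: odd, res = 49*2+1 = 99; c2=16
e=5: odd, res = 99*2+5 = 203; c2=17
e=1: odd, res = 203*2+1 = 407; c2=18
res+c2 = 407+18 = 425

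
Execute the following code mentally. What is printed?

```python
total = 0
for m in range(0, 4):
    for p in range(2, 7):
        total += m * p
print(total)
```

m=0,p=2: total = 0+0 = 0
m=0,p=3: total = 0+0 = 0
m=0,p=4: total = 0+0 = 0
m=0,p=5: total = 0+0 = 0
m=0,p=6: total = 0+0 = 0
m=1,p=2: total = 0+2 = 2
m=1,p=3: total = 2+3 = 5
m=1,p=4: total = 5+4 = 9
m=1,p=5: total = 9+5 = 14
m=1,p=6: total = 14+6 = 20
m=2,p=2: total = 20+4 = 24
m=2,p=3: total = 24+6 = 30
m=2,p=4: total = 30+8 = 38
m=2,p=5: total = 38+10 = 48
m=2,p=6: total = 48+12 = 60
m=3,p=2: total = 60+6 = 66
m=3,p=3: total = 66+9 = 75
m=3,p=4: total = 75+12 = 87
m=3,p=5: total = 87+15 = 102
m=3,p=6: total = 102+18 = 120

120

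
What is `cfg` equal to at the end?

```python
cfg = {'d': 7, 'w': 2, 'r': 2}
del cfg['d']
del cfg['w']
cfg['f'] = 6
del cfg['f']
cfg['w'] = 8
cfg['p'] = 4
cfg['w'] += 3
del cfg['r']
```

{'w': 11, 'p': 4}

del 'd' → {'w': 2, 'r': 2}
del 'w' → {'r': 2}
cfg['f'] = 6 → {'r': 2, 'f': 6}
del 'f' → {'r': 2}
cfg['w'] = 8 → {'r': 2, 'w': 8}
cfg['p'] = 4 → {'r': 2, 'w': 8, 'p': 4}
cfg['w'] = 8+3 = 11 → {'r': 2, 'w': 11, 'p': 4}
del 'r' → {'w': 11, 'p': 4}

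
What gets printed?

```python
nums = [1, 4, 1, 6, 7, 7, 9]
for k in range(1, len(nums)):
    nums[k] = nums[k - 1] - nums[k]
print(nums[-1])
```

k=1: nums[1] = 1-4 = -3 → [1, -3, 1, 6, 7, 7, 9]
k=2: nums[2] = (-3)-1 = -4 → [1, -3, -4, 6, 7, 7, 9]
k=3: nums[3] = (-4)-6 = -10 → [1, -3, -4, -10, 7, 7, 9]
k=4: nums[4] = (-10)-7 = -17 → [1, -3, -4, -10, -17, 7, 9]
k=5: nums[5] = (-17)-7 = -24 → [1, -3, -4, -10, -17, -24, 9]
k=6: nums[6] = (-24)-9 = -33 → [1, -3, -4, -10, -17, -24, -33]

-33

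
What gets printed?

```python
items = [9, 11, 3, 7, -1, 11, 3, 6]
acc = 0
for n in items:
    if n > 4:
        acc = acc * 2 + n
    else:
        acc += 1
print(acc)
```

n=9: >4, acc = 0*2+9 = 9
n=11: >4, acc = 9*2+11 = 29
n=3: not >4, acc = 29+1 = 30
n=7: >4, acc = 30*2+7 = 67
n=-1: not >4, acc = 67+1 = 68
n=11: >4, acc = 68*2+11 = 147
n=3: not >4, acc = 147+1 = 148
n=6: >4, acc = 148*2+6 = 302

302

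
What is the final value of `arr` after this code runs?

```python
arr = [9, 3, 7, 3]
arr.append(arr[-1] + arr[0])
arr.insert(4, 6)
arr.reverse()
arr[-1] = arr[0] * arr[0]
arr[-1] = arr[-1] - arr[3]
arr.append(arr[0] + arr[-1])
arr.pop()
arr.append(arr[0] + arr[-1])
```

[12, 6, 3, 7, 3, 137, 149]

append arr[-1]+arr[0] = 3+9 = 12 → [9, 3, 7, 3, 12]
insert 6 at 4 → [9, 3, 7, 3, 6, 12]
reverse → [12, 6, 3, 7, 3, 9]
arr[-1] = arr[0]*arr[0] = 12*12 = 144 → [12, 6, 3, 7, 3, 144]
arr[-1] = arr[-1]-arr[3] = 144-7 = 137 → [12, 6, 3, 7, 3, 137]
append arr[0]+arr[-1] = 12+137 = 149 → [12, 6, 3, 7, 3, 137, 149]
pop() removes 149 → [12, 6, 3, 7, 3, 137]
append arr[0]+arr[-1] = 12+137 = 149 → [12, 6, 3, 7, 3, 137, 149]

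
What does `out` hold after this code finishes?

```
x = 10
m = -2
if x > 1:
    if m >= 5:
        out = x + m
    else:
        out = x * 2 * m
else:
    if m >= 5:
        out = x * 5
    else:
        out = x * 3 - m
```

x=10, m=-2
x > 1 is True; m >= 5 is False
→ out = x * 2 * m = -40

-40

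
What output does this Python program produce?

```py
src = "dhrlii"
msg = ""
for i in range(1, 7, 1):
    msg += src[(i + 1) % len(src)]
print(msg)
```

rliidh

i=1: add src[2]='r' → 'r'
i=2: add src[3]='l' → 'rl'
i=3: add src[4]='i' → 'rli'
i=4: add src[5]='i' → 'rlii'
i=5: add src[0]='d' → 'rliid'
i=6: add src[1]='h' → 'rliidh'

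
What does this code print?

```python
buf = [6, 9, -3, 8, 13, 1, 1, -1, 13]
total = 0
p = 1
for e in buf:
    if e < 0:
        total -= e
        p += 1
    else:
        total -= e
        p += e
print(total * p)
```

-2538

e=6: not <0, total = 0-6 = -6; p=7
e=9: not <0, total = (-6)-9 = -15; p=16
e=-3: <0, total = (-15)-(-3) = -12; p=17
e=8: not <0, total = (-12)-8 = -20; p=25
e=13: not <0, total = (-20)-13 = -33; p=38
e=1: not <0, total = (-33)-1 = -34; p=39
e=1: not <0, total = (-34)-1 = -35; p=40
e=-1: <0, total = (-35)-(-1) = -34; p=41
e=13: not <0, total = (-34)-13 = -47; p=54
total*p = (-47)*54 = -2538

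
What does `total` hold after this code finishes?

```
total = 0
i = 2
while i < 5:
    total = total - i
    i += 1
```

-9

i=2: total = 0-2 = -2
i=3: total = (-2)-3 = -5
i=4: total = (-5)-4 = -9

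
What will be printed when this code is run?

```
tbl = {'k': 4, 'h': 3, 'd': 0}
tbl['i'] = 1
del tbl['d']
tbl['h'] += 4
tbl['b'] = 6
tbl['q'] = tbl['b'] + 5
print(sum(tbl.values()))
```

29

tbl['i'] = 1 → {'k': 4, 'h': 3, 'd': 0, 'i': 1}
del 'd' → {'k': 4, 'h': 3, 'i': 1}
tbl['h'] = 3+4 = 7 → {'k': 4, 'h': 7, 'i': 1}
tbl['b'] = 6 → {'k': 4, 'h': 7, 'i': 1, 'b': 6}
tbl['q'] = tbl['b']+5 = 11 → {'k': 4, 'h': 7, 'i': 1, 'b': 6, 'q': 11}
sum of values = 29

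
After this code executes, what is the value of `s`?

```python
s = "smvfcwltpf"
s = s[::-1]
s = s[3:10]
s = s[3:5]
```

'fv'

reverse → 'fptlwcfvms'
slice [3:10] → 'lwcfvms'
slice [3:5] → 'fv'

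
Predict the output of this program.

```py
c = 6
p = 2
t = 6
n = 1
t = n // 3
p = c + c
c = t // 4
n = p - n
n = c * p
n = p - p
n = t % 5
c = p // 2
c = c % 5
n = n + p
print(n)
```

t = 1//3 = 0
p = 6+6 = 12
c = 0//4 = 0
n = 12-1 = 11
n = 0*12 = 0
n = 12-12 = 0
n = 0%5 = 0
c = 12//2 = 6
c = 6%5 = 1
n = 0+12 = 12

12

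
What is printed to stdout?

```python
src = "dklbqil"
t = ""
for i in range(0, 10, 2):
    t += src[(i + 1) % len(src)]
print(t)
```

i=0: add src[1]='k' → 'k'
i=2: add src[3]='b' → 'kb'
i=4: add src[5]='i' → 'kbi'
i=6: add src[0]='d' → 'kbid'
i=8: add src[2]='l' → 'kbidl'

kbidl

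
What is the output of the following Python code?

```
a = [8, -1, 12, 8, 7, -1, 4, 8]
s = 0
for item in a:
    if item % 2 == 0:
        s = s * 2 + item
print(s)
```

item=8: even, s = 0*2+8 = 8
item=-1: not even
item=12: even, s = 8*2+12 = 28
item=8: even, s = 28*2+8 = 64
item=7: not even
item=-1: not even
item=4: even, s = 64*2+4 = 132
item=8: even, s = 132*2+8 = 272

272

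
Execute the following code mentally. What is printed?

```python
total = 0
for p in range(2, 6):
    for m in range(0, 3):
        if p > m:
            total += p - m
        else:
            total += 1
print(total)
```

p=2,m=0: 2>0, total = 0+2 = 2
p=2,m=1: 2>1, total = 2+1 = 3
p=2,m=2: not 2>2, total = 3+1 = 4
p=3,m=0: 3>0, total = 4+3 = 7
p=3,m=1: 3>1, total = 7+2 = 9
p=3,m=2: 3>2, total = 9+1 = 10
p=4,m=0: 4>0, total = 10+4 = 14
p=4,m=1: 4>1, total = 14+3 = 17
p=4,m=2: 4>2, total = 17+2 = 19
p=5,m=0: 5>0, total = 19+5 = 24
p=5,m=1: 5>1, total = 24+4 = 28
p=5,m=2: 5>2, total = 28+3 = 31

31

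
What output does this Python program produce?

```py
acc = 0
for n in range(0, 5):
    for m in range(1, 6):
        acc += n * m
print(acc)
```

150

n=0,m=1: acc = 0+0 = 0
n=0,m=2: acc = 0+0 = 0
n=0,m=3: acc = 0+0 = 0
n=0,m=4: acc = 0+0 = 0
n=0,m=5: acc = 0+0 = 0
n=1,m=1: acc = 0+1 = 1
n=1,m=2: acc = 1+2 = 3
n=1,m=3: acc = 3+3 = 6
n=1,m=4: acc = 6+4 = 10
n=1,m=5: acc = 10+5 = 15
n=2,m=1: acc = 15+2 = 17
n=2,m=2: acc = 17+4 = 21
n=2,m=3: acc = 21+6 = 27
n=2,m=4: acc = 27+8 = 35
n=2,m=5: acc = 35+10 = 45
n=3,m=1: acc = 45+3 = 48
n=3,m=2: acc = 48+6 = 54
n=3,m=3: acc = 54+9 = 63
n=3,m=4: acc = 63+12 = 75
n=3,m=5: acc = 75+15 = 90
n=4,m=1: acc = 90+4 = 94
n=4,m=2: acc = 94+8 = 102
n=4,m=3: acc = 102+12 = 114
n=4,m=4: acc = 114+16 = 130
n=4,m=5: acc = 130+20 = 150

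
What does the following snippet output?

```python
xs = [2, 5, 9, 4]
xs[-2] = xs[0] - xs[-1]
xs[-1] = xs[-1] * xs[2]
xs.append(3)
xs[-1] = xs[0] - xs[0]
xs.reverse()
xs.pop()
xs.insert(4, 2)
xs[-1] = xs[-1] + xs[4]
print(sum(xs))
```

-1

xs[-2] = xs[0]-xs[-1] = 2-4 = -2 → [2, 5, -2, 4]
xs[-1] = xs[-1]*xs[2] = 4*(-2) = -8 → [2, 5, -2, -8]
append 3 → [2, 5, -2, -8, 3]
xs[-1] = xs[0]-xs[0] = 2-2 = 0 → [2, 5, -2, -8, 0]
reverse → [0, -8, -2, 5, 2]
pop() removes 2 → [0, -8, -2, 5]
insert 2 at 4 → [0, -8, -2, 5, 2]
xs[-1] = xs[-1]+xs[4] = 2+2 = 4 → [0, -8, -2, 5, 4]
sum = -1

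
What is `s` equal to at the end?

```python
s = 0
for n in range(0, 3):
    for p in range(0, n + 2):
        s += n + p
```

n=0,p=0: s = 0+0 = 0
n=0,p=1: s = 0+1 = 1
n=1,p=0: s = 1+1 = 2
n=1,p=1: s = 2+2 = 4
n=1,p=2: s = 4+3 = 7
n=2,p=0: s = 7+2 = 9
n=2,p=1: s = 9+3 = 12
n=2,p=2: s = 12+4 = 16
n=2,p=3: s = 16+5 = 21

21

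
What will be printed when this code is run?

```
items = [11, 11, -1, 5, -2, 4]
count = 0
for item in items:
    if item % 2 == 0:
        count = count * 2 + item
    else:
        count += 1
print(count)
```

item=11: not even, count = 0+1 = 1
item=11: not even, count = 1+1 = 2
item=-1: not even, count = 2+1 = 3
item=5: not even, count = 3+1 = 4
item=-2: even, count = 4*2+(-2) = 6
item=4: even, count = 6*2+4 = 16

16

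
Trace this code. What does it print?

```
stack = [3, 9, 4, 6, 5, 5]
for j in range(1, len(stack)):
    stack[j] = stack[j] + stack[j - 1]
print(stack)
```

j=1: stack[1] = 9+3 = 12 → [3, 12, 4, 6, 5, 5]
j=2: stack[2] = 4+12 = 16 → [3, 12, 16, 6, 5, 5]
j=3: stack[3] = 6+16 = 22 → [3, 12, 16, 22, 5, 5]
j=4: stack[4] = 5+22 = 27 → [3, 12, 16, 22, 27, 5]
j=5: stack[5] = 5+27 = 32 → [3, 12, 16, 22, 27, 32]

[3, 12, 16, 22, 27, 32]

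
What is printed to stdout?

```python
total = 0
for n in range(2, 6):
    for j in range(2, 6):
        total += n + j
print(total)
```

n=2,j=2: total = 0+4 = 4
n=2,j=3: total = 4+5 = 9
n=2,j=4: total = 9+6 = 15
n=2,j=5: total = 15+7 = 22
n=3,j=2: total = 22+5 = 27
n=3,j=3: total = 27+6 = 33
n=3,j=4: total = 33+7 = 40
n=3,j=5: total = 40+8 = 48
n=4,j=2: total = 48+6 = 54
n=4,j=3: total = 54+7 = 61
n=4,j=4: total = 61+8 = 69
n=4,j=5: total = 69+9 = 78
n=5,j=2: total = 78+7 = 85
n=5,j=3: total = 85+8 = 93
n=5,j=4: total = 93+9 = 102
n=5,j=5: total = 102+10 = 112

112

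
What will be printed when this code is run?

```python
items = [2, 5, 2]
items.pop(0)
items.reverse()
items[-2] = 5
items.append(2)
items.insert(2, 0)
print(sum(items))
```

12

pop(0) removes 2 → [5, 2]
reverse → [2, 5]
items[-2] = 5 → [5, 5]
append 2 → [5, 5, 2]
insert 0 at 2 → [5, 5, 0, 2]
sum = 12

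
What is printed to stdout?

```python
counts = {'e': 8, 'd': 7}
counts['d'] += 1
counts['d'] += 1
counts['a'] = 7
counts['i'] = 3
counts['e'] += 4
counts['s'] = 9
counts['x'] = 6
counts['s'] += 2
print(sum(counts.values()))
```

48

counts['d'] = 7+1 = 8 → {'e': 8, 'd': 8}
counts['d'] = 8+1 = 9 → {'e': 8, 'd': 9}
counts['a'] = 7 → {'e': 8, 'd': 9, 'a': 7}
counts['i'] = 3 → {'e': 8, 'd': 9, 'a': 7, 'i': 3}
counts['e'] = 8+4 = 12 → {'e': 12, 'd': 9, 'a': 7, 'i': 3}
counts['s'] = 9 → {'e': 12, 'd': 9, 'a': 7, 'i': 3, 's': 9}
counts['x'] = 6 → {'e': 12, 'd': 9, 'a': 7, 'i': 3, 's': 9, 'x': 6}
counts['s'] = 9+2 = 11 → {'e': 12, 'd': 9, 'a': 7, 'i': 3, 's': 11, 'x': 6}
sum of values = 48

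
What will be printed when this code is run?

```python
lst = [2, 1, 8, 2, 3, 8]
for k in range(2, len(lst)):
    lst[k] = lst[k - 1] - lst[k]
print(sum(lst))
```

k=2: lst[2] = 1-8 = -7 → [2, 1, -7, 2, 3, 8]
k=3: lst[3] = (-7)-2 = -9 → [2, 1, -7, -9, 3, 8]
k=4: lst[4] = (-9)-3 = -12 → [2, 1, -7, -9, -12, 8]
k=5: lst[5] = (-12)-8 = -20 → [2, 1, -7, -9, -12, -20]
sum = -45

-45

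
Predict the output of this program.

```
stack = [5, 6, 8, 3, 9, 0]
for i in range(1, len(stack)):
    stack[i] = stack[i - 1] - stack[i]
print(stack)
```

[5, -1, -9, -12, -21, -21]

i=1: stack[1] = 5-6 = -1 → [5, -1, 8, 3, 9, 0]
i=2: stack[2] = (-1)-8 = -9 → [5, -1, -9, 3, 9, 0]
i=3: stack[3] = (-9)-3 = -12 → [5, -1, -9, -12, 9, 0]
i=4: stack[4] = (-12)-9 = -21 → [5, -1, -9, -12, -21, 0]
i=5: stack[5] = (-21)-0 = -21 → [5, -1, -9, -12, -21, -21]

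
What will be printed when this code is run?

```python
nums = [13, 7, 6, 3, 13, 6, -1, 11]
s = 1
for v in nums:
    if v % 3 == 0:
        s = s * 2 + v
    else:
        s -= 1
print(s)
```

24

v=13: not %3==0, s = 1-1 = 0
v=7: not %3==0, s = 0-1 = -1
v=6: %3==0, s = (-1)*2+6 = 4
v=3: %3==0, s = 4*2+3 = 11
v=13: not %3==0, s = 11-1 = 10
v=6: %3==0, s = 10*2+6 = 26
v=-1: not %3==0, s = 26-1 = 25
v=11: not %3==0, s = 25-1 = 24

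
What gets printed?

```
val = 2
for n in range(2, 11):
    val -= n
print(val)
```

n=2: val = 2-2 = 0
n=3: val = 0-3 = -3
n=4: val = (-3)-4 = -7
n=5: val = (-7)-5 = -12
n=6: val = (-12)-6 = -18
n=7: val = (-18)-7 = -25
n=8: val = (-25)-8 = -33
n=9: val = (-33)-9 = -42
n=10: val = (-42)-10 = -52

-52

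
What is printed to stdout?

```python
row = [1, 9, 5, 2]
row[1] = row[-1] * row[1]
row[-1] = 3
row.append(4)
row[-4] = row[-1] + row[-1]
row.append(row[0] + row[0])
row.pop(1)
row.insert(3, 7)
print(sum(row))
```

row[1] = row[-1]*row[1] = 2*9 = 18 → [1, 18, 5, 2]
row[-1] = 3 → [1, 18, 5, 3]
append 4 → [1, 18, 5, 3, 4]
row[-4] = row[-1]+row[-1] = 4+4 = 8 → [1, 8, 5, 3, 4]
append row[0]+row[0] = 1+1 = 2 → [1, 8, 5, 3, 4, 2]
pop(1) removes 8 → [1, 5, 3, 4, 2]
insert 7 at 3 → [1, 5, 3, 7, 4, 2]
sum = 22

22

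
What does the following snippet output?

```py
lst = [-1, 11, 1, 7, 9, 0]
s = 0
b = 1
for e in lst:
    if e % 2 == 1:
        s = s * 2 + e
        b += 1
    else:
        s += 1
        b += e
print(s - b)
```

94

e=-1: odd, s = 0*2+(-1) = -1; b=2
e=11: odd, s = (-1)*2+11 = 9; b=3
e=1: odd, s = 9*2+1 = 19; b=4
e=7: odd, s = 19*2+7 = 45; b=5
e=9: odd, s = 45*2+9 = 99; b=6
e=0: not odd, s = 99+1 = 100; b=6
s-b = 100-6 = 94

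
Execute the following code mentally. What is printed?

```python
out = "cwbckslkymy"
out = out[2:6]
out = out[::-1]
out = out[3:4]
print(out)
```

slice [2:6] → 'bcks'
reverse → 'skcb'
slice [3:4] → 'b'

b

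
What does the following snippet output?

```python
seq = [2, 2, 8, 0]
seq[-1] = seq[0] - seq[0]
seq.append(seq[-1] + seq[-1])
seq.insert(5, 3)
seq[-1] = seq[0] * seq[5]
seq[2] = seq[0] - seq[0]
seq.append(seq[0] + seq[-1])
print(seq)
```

[2, 2, 0, 0, 0, 6, 8]

seq[-1] = seq[0]-seq[0] = 2-2 = 0 → [2, 2, 8, 0]
append seq[-1]+seq[-1] = 0+0 = 0 → [2, 2, 8, 0, 0]
insert 3 at 5 → [2, 2, 8, 0, 0, 3]
seq[-1] = seq[0]*seq[5] = 2*3 = 6 → [2, 2, 8, 0, 0, 6]
seq[2] = seq[0]-seq[0] = 2-2 = 0 → [2, 2, 0, 0, 0, 6]
append seq[0]+seq[-1] = 2+6 = 8 → [2, 2, 0, 0, 0, 6, 8]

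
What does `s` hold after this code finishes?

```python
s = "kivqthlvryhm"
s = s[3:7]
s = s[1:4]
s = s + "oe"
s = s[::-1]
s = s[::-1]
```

slice [3:7] → 'qthl'
slice [1:4] → 'thl'
+ 'oe' → 'thloe'
reverse → 'eolht'
reverse → 'thloe'

'thloe'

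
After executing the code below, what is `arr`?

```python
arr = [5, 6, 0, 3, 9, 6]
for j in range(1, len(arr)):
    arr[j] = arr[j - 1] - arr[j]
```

j=1: arr[1] = 5-6 = -1 → [5, -1, 0, 3, 9, 6]
j=2: arr[2] = (-1)-0 = -1 → [5, -1, -1, 3, 9, 6]
j=3: arr[3] = (-1)-3 = -4 → [5, -1, -1, -4, 9, 6]
j=4: arr[4] = (-4)-9 = -13 → [5, -1, -1, -4, -13, 6]
j=5: arr[5] = (-13)-6 = -19 → [5, -1, -1, -4, -13, -19]

[5, -1, -1, -4, -13, -19]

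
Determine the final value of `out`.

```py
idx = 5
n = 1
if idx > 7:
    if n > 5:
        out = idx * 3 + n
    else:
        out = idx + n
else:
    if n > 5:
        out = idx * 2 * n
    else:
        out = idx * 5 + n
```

26

idx=5, n=1
idx > 7 is False; n > 5 is False
→ out = idx * 5 + n = 26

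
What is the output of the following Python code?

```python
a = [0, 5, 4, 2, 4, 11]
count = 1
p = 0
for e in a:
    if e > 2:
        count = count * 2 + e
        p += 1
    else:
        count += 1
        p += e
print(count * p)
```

666

e=0: not >2, count = 1+1 = 2; p=0
e=5: >2, count = 2*2+5 = 9; p=1
e=4: >2, count = 9*2+4 = 22; p=2
e=2: not >2, count = 22+1 = 23; p=4
e=4: >2, count = 23*2+4 = 50; p=5
e=11: >2, count = 50*2+11 = 111; p=6
count*p = 111*6 = 666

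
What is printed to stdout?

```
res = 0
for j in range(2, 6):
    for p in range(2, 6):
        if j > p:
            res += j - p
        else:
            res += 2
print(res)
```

30

j=2,p=2: not 2>2, res = 0+2 = 2
j=2,p=3: not 2>3, res = 2+2 = 4
j=2,p=4: not 2>4, res = 4+2 = 6
j=2,p=5: not 2>5, res = 6+2 = 8
j=3,p=2: 3>2, res = 8+1 = 9
j=3,p=3: not 3>3, res = 9+2 = 11
j=3,p=4: not 3>4, res = 11+2 = 13
j=3,p=5: not 3>5, res = 13+2 = 15
j=4,p=2: 4>2, res = 15+2 = 17
j=4,p=3: 4>3, res = 17+1 = 18
j=4,p=4: not 4>4, res = 18+2 = 20
j=4,p=5: not 4>5, res = 20+2 = 22
j=5,p=2: 5>2, res = 22+3 = 25
j=5,p=3: 5>3, res = 25+2 = 27
j=5,p=4: 5>4, res = 27+1 = 28
j=5,p=5: not 5>5, res = 28+2 = 30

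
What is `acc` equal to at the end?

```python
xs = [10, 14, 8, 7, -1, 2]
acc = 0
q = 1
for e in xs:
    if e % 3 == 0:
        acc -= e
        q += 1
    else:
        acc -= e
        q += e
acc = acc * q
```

-1640

e=10: not %3==0, acc = 0-10 = -10; q=11
e=14: not %3==0, acc = (-10)-14 = -24; q=25
e=8: not %3==0, acc = (-24)-8 = -32; q=33
e=7: not %3==0, acc = (-32)-7 = -39; q=40
e=-1: not %3==0, acc = (-39)-(-1) = -38; q=39
e=2: not %3==0, acc = (-38)-2 = -40; q=41
acc*q = (-40)*41 = -1640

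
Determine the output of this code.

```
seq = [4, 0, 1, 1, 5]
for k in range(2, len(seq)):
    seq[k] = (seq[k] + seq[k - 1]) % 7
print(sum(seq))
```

7

k=2: seq[2] = (1+0)%7 = 1 → [4, 0, 1, 1, 5]
k=3: seq[3] = (1+1)%7 = 2 → [4, 0, 1, 2, 5]
k=4: seq[4] = (5+2)%7 = 0 → [4, 0, 1, 2, 0]
sum = 7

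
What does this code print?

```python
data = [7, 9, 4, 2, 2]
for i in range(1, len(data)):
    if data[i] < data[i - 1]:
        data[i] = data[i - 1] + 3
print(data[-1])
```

18

i=1: 9>=7, unchanged → [7, 9, 4, 2, 2]
i=2: 4<9, data[2] = 9+3 = 12 → [7, 9, 12, 2, 2]
i=3: 2<12, data[3] = 12+3 = 15 → [7, 9, 12, 15, 2]
i=4: 2<15, data[4] = 15+3 = 18 → [7, 9, 12, 15, 18]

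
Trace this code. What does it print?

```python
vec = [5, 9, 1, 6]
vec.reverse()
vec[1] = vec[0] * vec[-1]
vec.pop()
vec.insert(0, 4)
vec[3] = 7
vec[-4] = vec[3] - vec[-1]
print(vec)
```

reverse → [6, 1, 9, 5]
vec[1] = vec[0]*vec[-1] = 6*5 = 30 → [6, 30, 9, 5]
pop() removes 5 → [6, 30, 9]
insert 4 at 0 → [4, 6, 30, 9]
vec[3] = 7 → [4, 6, 30, 7]
vec[-4] = vec[3]-vec[-1] = 7-7 = 0 → [0, 6, 30, 7]

[0, 6, 30, 7]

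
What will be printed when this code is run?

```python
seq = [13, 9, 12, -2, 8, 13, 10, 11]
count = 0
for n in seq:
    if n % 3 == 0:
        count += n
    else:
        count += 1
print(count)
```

27

n=13: not %3==0, count = 0+1 = 1
n=9: %3==0, count = 1+9 = 10
n=12: %3==0, count = 10+12 = 22
n=-2: not %3==0, count = 22+1 = 23
n=8: not %3==0, count = 23+1 = 24
n=13: not %3==0, count = 24+1 = 25
n=10: not %3==0, count = 25+1 = 26
n=11: not %3==0, count = 26+1 = 27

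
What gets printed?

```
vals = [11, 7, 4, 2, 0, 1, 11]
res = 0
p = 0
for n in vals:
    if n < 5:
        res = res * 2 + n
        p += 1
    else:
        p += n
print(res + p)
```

74

n=11: not <5; p=11
n=7: not <5; p=18
n=4: <5, res = 0*2+4 = 4; p=19
n=2: <5, res = 4*2+2 = 10; p=20
n=0: <5, res = 10*2+0 = 20; p=21
n=1: <5, res = 20*2+1 = 41; p=22
n=11: not <5; p=33
res+p = 41+33 = 74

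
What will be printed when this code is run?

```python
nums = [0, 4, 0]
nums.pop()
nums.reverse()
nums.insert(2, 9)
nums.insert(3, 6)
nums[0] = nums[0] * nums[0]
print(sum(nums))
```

pop() removes 0 → [0, 4]
reverse → [4, 0]
insert 9 at 2 → [4, 0, 9]
insert 6 at 3 → [4, 0, 9, 6]
nums[0] = nums[0]*nums[0] = 4*4 = 16 → [16, 0, 9, 6]
sum = 31

31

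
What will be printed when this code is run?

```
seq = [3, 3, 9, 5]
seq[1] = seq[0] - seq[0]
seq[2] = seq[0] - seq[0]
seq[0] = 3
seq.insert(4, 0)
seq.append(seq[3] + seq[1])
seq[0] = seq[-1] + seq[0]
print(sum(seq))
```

seq[1] = seq[0]-seq[0] = 3-3 = 0 → [3, 0, 9, 5]
seq[2] = seq[0]-seq[0] = 3-3 = 0 → [3, 0, 0, 5]
seq[0] = 3 → [3, 0, 0, 5]
insert 0 at 4 → [3, 0, 0, 5, 0]
append seq[3]+seq[1] = 5+0 = 5 → [3, 0, 0, 5, 0, 5]
seq[0] = seq[-1]+seq[0] = 5+3 = 8 → [8, 0, 0, 5, 0, 5]
sum = 18

18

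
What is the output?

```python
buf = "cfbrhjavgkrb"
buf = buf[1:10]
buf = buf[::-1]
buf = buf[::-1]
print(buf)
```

slice [1:10] → 'fbrhjavgk'
reverse → 'kgvajhrbf'
reverse → 'fbrhjavgk'

fbrhjavgk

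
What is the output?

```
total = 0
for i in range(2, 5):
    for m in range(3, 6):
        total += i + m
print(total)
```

i=2,m=3: total = 0+5 = 5
i=2,m=4: total = 5+6 = 11
i=2,m=5: total = 11+7 = 18
i=3,m=3: total = 18+6 = 24
i=3,m=4: total = 24+7 = 31
i=3,m=5: total = 31+8 = 39
i=4,m=3: total = 39+7 = 46
i=4,m=4: total = 46+8 = 54
i=4,m=5: total = 54+9 = 63

63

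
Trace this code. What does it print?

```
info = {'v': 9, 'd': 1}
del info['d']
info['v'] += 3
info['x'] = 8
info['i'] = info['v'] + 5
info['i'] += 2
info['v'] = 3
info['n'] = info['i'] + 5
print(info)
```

{'v': 3, 'x': 8, 'i': 19, 'n': 24}

del 'd' → {'v': 9}
info['v'] = 9+3 = 12 → {'v': 12}
info['x'] = 8 → {'v': 12, 'x': 8}
info['i'] = info['v']+5 = 17 → {'v': 12, 'x': 8, 'i': 17}
info['i'] = 17+2 = 19 → {'v': 12, 'x': 8, 'i': 19}
info['v'] = 3 → {'v': 3, 'x': 8, 'i': 19}
info['n'] = info['i']+5 = 24 → {'v': 3, 'x': 8, 'i': 19, 'n': 24}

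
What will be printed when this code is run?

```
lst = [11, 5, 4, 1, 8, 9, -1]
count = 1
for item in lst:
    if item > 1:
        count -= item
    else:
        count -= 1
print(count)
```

-38

item=11: >1, count = 1-11 = -10
item=5: >1, count = (-10)-5 = -15
item=4: >1, count = (-15)-4 = -19
item=1: not >1, count = (-19)-1 = -20
item=8: >1, count = (-20)-8 = -28
item=9: >1, count = (-28)-9 = -37
item=-1: not >1, count = (-37)-1 = -38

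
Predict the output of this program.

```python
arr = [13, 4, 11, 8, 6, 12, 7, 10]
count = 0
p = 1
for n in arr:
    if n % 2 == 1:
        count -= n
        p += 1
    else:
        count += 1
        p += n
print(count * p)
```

n=13: odd, count = 0-13 = -13; p=2
n=4: not odd, count = (-13)+1 = -12; p=6
n=11: odd, count = (-12)-11 = -23; p=7
n=8: not odd, count = (-23)+1 = -22; p=15
n=6: not odd, count = (-22)+1 = -21; p=21
n=12: not odd, count = (-21)+1 = -20; p=33
n=7: odd, count = (-20)-7 = -27; p=34
n=10: not odd, count = (-27)+1 = -26; p=44
count*p = (-26)*44 = -1144

-1144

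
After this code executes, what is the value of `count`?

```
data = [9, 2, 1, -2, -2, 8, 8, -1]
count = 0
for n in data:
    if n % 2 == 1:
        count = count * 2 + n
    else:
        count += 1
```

n=9: odd, count = 0*2+9 = 9
n=2: not odd, count = 9+1 = 10
n=1: odd, count = 10*2+1 = 21
n=-2: not odd, count = 21+1 = 22
n=-2: not odd, count = 22+1 = 23
n=8: not odd, count = 23+1 = 24
n=8: not odd, count = 24+1 = 25
n=-1: odd, count = 25*2+(-1) = 49

49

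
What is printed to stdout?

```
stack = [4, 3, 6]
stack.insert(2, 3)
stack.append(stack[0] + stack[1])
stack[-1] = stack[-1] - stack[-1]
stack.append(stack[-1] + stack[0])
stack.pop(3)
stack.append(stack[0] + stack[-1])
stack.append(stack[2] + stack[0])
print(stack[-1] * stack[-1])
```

49

insert 3 at 2 → [4, 3, 3, 6]
append stack[0]+stack[1] = 4+3 = 7 → [4, 3, 3, 6, 7]
stack[-1] = stack[-1]-stack[-1] = 7-7 = 0 → [4, 3, 3, 6, 0]
append stack[-1]+stack[0] = 0+4 = 4 → [4, 3, 3, 6, 0, 4]
pop(3) removes 6 → [4, 3, 3, 0, 4]
append stack[0]+stack[-1] = 4+4 = 8 → [4, 3, 3, 0, 4, 8]
append stack[2]+stack[0] = 3+4 = 7 → [4, 3, 3, 0, 4, 8, 7]
stack[-1]*stack[-1] = 7*7 = 49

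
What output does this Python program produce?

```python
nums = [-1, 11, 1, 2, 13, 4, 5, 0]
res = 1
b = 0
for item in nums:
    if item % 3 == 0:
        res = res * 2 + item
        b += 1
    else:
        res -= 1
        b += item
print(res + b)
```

item=-1: not %3==0, res = 1-1 = 0; b=-1
item=11: not %3==0, res = 0-1 = -1; b=10
item=1: not %3==0, res = (-1)-1 = -2; b=11
item=2: not %3==0, res = (-2)-1 = -3; b=13
item=13: not %3==0, res = (-3)-1 = -4; b=26
item=4: not %3==0, res = (-4)-1 = -5; b=30
item=5: not %3==0, res = (-5)-1 = -6; b=35
item=0: %3==0, res = (-6)*2+0 = -12; b=36
res+b = (-12)+36 = 24

24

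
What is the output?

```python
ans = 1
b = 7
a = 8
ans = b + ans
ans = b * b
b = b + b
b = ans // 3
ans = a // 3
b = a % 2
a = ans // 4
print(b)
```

ans = 7+1 = 8
ans = 7*7 = 49
b = 7+7 = 14
b = 49//3 = 16
ans = 8//3 = 2
b = 8%2 = 0
a = 2//4 = 0

0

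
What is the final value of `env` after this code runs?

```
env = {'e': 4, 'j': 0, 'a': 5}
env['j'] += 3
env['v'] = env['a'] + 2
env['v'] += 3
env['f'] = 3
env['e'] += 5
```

{'e': 9, 'j': 3, 'a': 5, 'v': 10, 'f': 3}

env['j'] = 0+3 = 3 → {'e': 4, 'j': 3, 'a': 5}
env['v'] = env['a']+2 = 7 → {'e': 4, 'j': 3, 'a': 5, 'v': 7}
env['v'] = 7+3 = 10 → {'e': 4, 'j': 3, 'a': 5, 'v': 10}
env['f'] = 3 → {'e': 4, 'j': 3, 'a': 5, 'v': 10, 'f': 3}
env['e'] = 4+5 = 9 → {'e': 9, 'j': 3, 'a': 5, 'v': 10, 'f': 3}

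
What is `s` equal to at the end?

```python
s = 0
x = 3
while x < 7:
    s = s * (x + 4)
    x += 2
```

x=3: s = 0*7 = 0
x=5: s = 0*9 = 0

0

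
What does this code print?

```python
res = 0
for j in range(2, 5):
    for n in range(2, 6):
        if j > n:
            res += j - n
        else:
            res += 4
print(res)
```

j=2,n=2: not 2>2, res = 0+4 = 4
j=2,n=3: not 2>3, res = 4+4 = 8
j=2,n=4: not 2>4, res = 8+4 = 12
j=2,n=5: not 2>5, res = 12+4 = 16
j=3,n=2: 3>2, res = 16+1 = 17
j=3,n=3: not 3>3, res = 17+4 = 21
j=3,n=4: not 3>4, res = 21+4 = 25
j=3,n=5: not 3>5, res = 25+4 = 29
j=4,n=2: 4>2, res = 29+2 = 31
j=4,n=3: 4>3, res = 31+1 = 32
j=4,n=4: not 4>4, res = 32+4 = 36
j=4,n=5: not 4>5, res = 36+4 = 40

40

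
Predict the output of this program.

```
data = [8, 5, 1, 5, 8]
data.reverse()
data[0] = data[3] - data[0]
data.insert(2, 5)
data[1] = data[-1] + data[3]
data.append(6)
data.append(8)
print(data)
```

[-3, 9, 5, 1, 5, 8, 6, 8]

reverse → [8, 5, 1, 5, 8]
data[0] = data[3]-data[0] = 5-8 = -3 → [-3, 5, 1, 5, 8]
insert 5 at 2 → [-3, 5, 5, 1, 5, 8]
data[1] = data[-1]+data[3] = 8+1 = 9 → [-3, 9, 5, 1, 5, 8]
append 6 → [-3, 9, 5, 1, 5, 8, 6]
append 8 → [-3, 9, 5, 1, 5, 8, 6, 8]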